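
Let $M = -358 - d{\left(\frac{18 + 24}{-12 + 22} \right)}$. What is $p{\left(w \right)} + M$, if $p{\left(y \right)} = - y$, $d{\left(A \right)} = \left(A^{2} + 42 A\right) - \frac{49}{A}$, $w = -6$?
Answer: $- \frac{40078}{75} \approx -534.37$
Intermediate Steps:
$d{\left(A \right)} = A^{2} - \frac{49}{A} + 42 A$
$M = - \frac{40528}{75}$ ($M = -358 - \frac{-49 + \left(\frac{18 + 24}{-12 + 22}\right)^{2} \left(42 + \frac{18 + 24}{-12 + 22}\right)}{\left(18 + 24\right) \frac{1}{-12 + 22}} = -358 - \frac{-49 + \left(\frac{42}{10}\right)^{2} \left(42 + \frac{42}{10}\right)}{42 \cdot \frac{1}{10}} = -358 - \frac{-49 + \left(42 \cdot \frac{1}{10}\right)^{2} \left(42 + 42 \cdot \frac{1}{10}\right)}{42 \cdot \frac{1}{10}} = -358 - \frac{-49 + \left(\frac{21}{5}\right)^{2} \left(42 + \frac{21}{5}\right)}{\frac{21}{5}} = -358 - \frac{5 \left(-49 + \frac{441}{25} \cdot \frac{231}{5}\right)}{21} = -358 - \frac{5 \left(-49 + \frac{101871}{125}\right)}{21} = -358 - \frac{5}{21} \cdot \frac{95746}{125} = -358 - \frac{13678}{75} = - \frac{40528}{75} \approx -540.37$)
$p{\left(w \right)} + M = \left(-1\right) \left(-6\right) - \frac{40528}{75} = 6 - \frac{40528}{75} = - \frac{40078}{75}$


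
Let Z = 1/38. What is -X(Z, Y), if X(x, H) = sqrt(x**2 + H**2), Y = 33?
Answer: -sqrt(1572517)/38 ≈ -33.000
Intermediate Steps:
Z = 1/38 ≈ 0.026316
X(x, H) = sqrt(H**2 + x**2)
-X(Z, Y) = -sqrt(33**2 + (1/38)**2) = -sqrt(1089 + 1/1444) = -sqrt(1572517/1444) = -sqrt(1572517)/38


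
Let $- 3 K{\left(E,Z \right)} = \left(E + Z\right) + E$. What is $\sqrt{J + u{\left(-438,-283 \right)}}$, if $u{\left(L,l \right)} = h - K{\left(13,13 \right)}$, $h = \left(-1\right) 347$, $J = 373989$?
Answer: $\sqrt{373655} \approx 611.27$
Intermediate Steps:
$K{\left(E,Z \right)} = - \frac{2 E}{3} - \frac{Z}{3}$ ($K{\left(E,Z \right)} = - \frac{\left(E + Z\right) + E}{3} = - \frac{Z + 2 E}{3} = - \frac{2 E}{3} - \frac{Z}{3}$)
$h = -347$
$u{\left(L,l \right)} = -334$ ($u{\left(L,l \right)} = -347 - \left(\left(- \frac{2}{3}\right) 13 - \frac{13}{3}\right) = -347 - \left(- \frac{26}{3} - \frac{13}{3}\right) = -347 - -13 = -347 + 13 = -334$)
$\sqrt{J + u{\left(-438,-283 \right)}} = \sqrt{373989 - 334} = \sqrt{373655}$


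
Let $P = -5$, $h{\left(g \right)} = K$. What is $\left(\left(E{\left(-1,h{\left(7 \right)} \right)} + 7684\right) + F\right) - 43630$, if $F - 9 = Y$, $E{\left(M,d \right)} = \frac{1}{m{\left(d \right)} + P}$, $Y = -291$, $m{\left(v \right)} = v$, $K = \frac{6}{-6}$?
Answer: $- \frac{217369}{6} \approx -36228.0$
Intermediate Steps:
$K = -1$ ($K = 6 \left(- \frac{1}{6}\right) = -1$)
$h{\left(g \right)} = -1$
$E{\left(M,d \right)} = \frac{1}{-5 + d}$ ($E{\left(M,d \right)} = \frac{1}{d - 5} = \frac{1}{-5 + d}$)
$F = -282$ ($F = 9 - 291 = -282$)
$\left(\left(E{\left(-1,h{\left(7 \right)} \right)} + 7684\right) + F\right) - 43630 = \left(\left(\frac{1}{-5 - 1} + 7684\right) - 282\right) - 43630 = \left(\left(\frac{1}{-6} + 7684\right) - 282\right) - 43630 = \left(\left(- \frac{1}{6} + 7684\right) - 282\right) - 43630 = \left(\frac{46103}{6} - 282\right) - 43630 = \frac{44411}{6} - 43630 = - \frac{217369}{6}$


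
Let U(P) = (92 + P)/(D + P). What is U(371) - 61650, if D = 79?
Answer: -27742037/450 ≈ -61649.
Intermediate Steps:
U(P) = (92 + P)/(79 + P)
U(371) - 61650 = (92 + 371)/(79 + 371) - 61650 = 463/450 - 61650 = -27742037/450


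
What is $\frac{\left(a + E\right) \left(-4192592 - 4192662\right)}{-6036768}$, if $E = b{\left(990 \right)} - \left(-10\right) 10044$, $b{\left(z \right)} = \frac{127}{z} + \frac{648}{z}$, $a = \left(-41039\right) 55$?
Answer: $- \frac{1790366753721745}{597640032} \approx -2.9957 \cdot 10^{6}$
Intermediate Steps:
$a = -2257145$
$b{\left(z \right)} = \frac{775}{z}$
$E = \frac{19887275}{198}$ ($E = \frac{775}{990} - \left(-10\right) 10044 = 775 \cdot \frac{1}{990} - -100440 = \frac{155}{198} + 100440 = \frac{19887275}{198} \approx 1.0044 \cdot 10^{5}$)
$\frac{\left(a + E\right) \left(-4192592 - 4192662\right)}{-6036768} = \frac{\left(-2257145 + \frac{19887275}{198}\right) \left(-4192592 - 4192662\right)}{-6036768} = \left(- \frac{427027435}{198}\right) \left(-8385254\right) \left(- \frac{1}{6036768}\right) = \frac{1790366753721745}{99} \left(- \frac{1}{6036768}\right) = - \frac{1790366753721745}{597640032}$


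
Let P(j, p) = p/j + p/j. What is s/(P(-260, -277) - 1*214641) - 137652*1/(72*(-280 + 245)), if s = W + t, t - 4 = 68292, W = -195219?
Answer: 323540918863/5859641130 ≈ 55.215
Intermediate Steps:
P(j, p) = 2*p/j
t = 68296 (t = 4 + 68292 = 68296)
s = -126923 (s = -195219 + 68296 = -126923)
s/(P(-260, -277) - 1*214641) - 137652*1/(72*(-280 + 245)) = -126923/(2*(-277)/(-260) - 1*214641) - 137652*1/(72*(-280 + 245)) = -126923/(2*(-277)*(-1/260) - 214641) - 137652/(72*(-35)) = -126923/(277/130 - 214641) - 137652/(-2520) = -126923/(-27903053/130) - 137652*(-1/2520) = -126923*(-130/27903053) + 11471/210 = 16499990/27903053 + 11471/210 = 323540918863/5859641130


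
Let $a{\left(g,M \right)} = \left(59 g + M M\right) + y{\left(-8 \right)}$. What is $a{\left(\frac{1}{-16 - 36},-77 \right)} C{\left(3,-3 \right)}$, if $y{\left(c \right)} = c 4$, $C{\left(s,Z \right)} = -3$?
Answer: $- \frac{919755}{52} \approx -17688.0$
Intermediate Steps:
$y{\left(c \right)} = 4 c$
$a{\left(g,M \right)} = -32 + M^{2} + 59 g$ ($a{\left(g,M \right)} = \left(59 g + M M\right) + 4 \left(-8\right) = \left(59 g + M^{2}\right) - 32 = \left(M^{2} + 59 g\right) - 32 = -32 + M^{2} + 59 g$)
$a{\left(\frac{1}{-16 - 36},-77 \right)} C{\left(3,-3 \right)} = \left(-32 + \left(-77\right)^{2} + \frac{59}{-16 - 36}\right) \left(-3\right) = \left(-32 + 5929 + \frac{59}{-52}\right) \left(-3\right) = \left(-32 + 5929 + 59 \left(- \frac{1}{52}\right)\right) \left(-3\right) = \left(-32 + 5929 - \frac{59}{52}\right) \left(-3\right) = \frac{306585}{52} \left(-3\right) = - \frac{919755}{52}$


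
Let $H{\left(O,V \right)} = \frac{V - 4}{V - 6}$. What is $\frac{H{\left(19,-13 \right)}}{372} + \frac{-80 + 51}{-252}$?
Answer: $\frac{8719}{74214} \approx 0.11748$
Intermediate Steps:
$H{\left(O,V \right)} = \frac{-4 + V}{-6 + V}$
$\frac{H{\left(19,-13 \right)}}{372} + \frac{-80 + 51}{-252} = \frac{\frac{1}{-6 - 13} \left(-4 - 13\right)}{372} + \frac{-80 + 51}{-252} = \frac{1}{-19} \left(-17\right) \frac{1}{372} - - \frac{29}{252} = \left(- \frac{1}{19}\right) \left(-17\right) \frac{1}{372} + \frac{29}{252} = \frac{17}{19} \cdot \frac{1}{372} + \frac{29}{252} = \frac{17}{7068} + \frac{29}{252} = \frac{8719}{74214}$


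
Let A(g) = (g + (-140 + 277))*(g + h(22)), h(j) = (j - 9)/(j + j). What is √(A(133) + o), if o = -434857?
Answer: I*√193051738/22 ≈ 631.56*I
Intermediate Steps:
h(j) = (-9 + j)/(2*j) (h(j) = (-9 + j)/((2*j)) = (-9 + j)*(1/(2*j)) = (-9 + j)/(2*j))
A(g) = (137 + g)*(13/44 + g) (A(g) = (g + (-140 + 277))*(g + (½)*(-9 + 22)/22) = (g + 137)*(g + (½)*(1/22)*13) = (137 + g)*(g + 13/44) = (137 + g)*(13/44 + g))
√(A(133) + o) = √((1781/44 + 133² + (6041/44)*133) - 434857) = √((1781/44 + 17689 + 803453/44) - 434857) = √(791775/22 - 434857) = √(-8775079/22) = I*√193051738/22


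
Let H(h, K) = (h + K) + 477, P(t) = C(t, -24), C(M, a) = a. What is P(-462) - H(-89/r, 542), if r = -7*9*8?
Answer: -525761/504 ≈ -1043.2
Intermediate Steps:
r = -504 (r = -63*8 = -504)
P(t) = -24
H(h, K) = 477 + K + h (H(h, K) = (K + h) + 477 = 477 + K + h)
P(-462) - H(-89/r, 542) = -24 - (477 + 542 - 89/(-504)) = -24 - (477 + 542 - 89*(-1/504)) = -24 - (477 + 542 + 89/504) = -24 - 1*513665/504 = -24 - 513665/504 = -525761/504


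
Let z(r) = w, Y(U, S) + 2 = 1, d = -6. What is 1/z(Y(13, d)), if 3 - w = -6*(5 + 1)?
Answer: 1/39 ≈ 0.025641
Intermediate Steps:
w = 39 (w = 3 - (-6)*(5 + 1) = 3 - (-6)*6 = 3 - 1*(-36) = 3 + 36 = 39)
Y(U, S) = -1 (Y(U, S) = -2 + 1 = -1)
z(r) = 39
1/z(Y(13, d)) = 1/39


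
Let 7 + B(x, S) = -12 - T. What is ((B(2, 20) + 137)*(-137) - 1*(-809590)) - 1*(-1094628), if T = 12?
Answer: 1889696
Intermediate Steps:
B(x, S) = -31 (B(x, S) = -7 + (-12 - 1*12) = -7 + (-12 - 12) = -7 - 24 = -31)
((B(2, 20) + 137)*(-137) - 1*(-809590)) - 1*(-1094628) = ((-31 + 137)*(-137) - 1*(-809590)) - 1*(-1094628) = (106*(-137) + 809590) + 1094628 = (-14522 + 809590) + 1094628 = 795068 + 1094628 = 1889696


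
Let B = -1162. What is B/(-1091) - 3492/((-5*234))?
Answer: 287184/70915 ≈ 4.0497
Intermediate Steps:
B/(-1091) - 3492/((-5*234)) = -1162/(-1091) - 3492/((-5*234)) = -1162*(-1/1091) - 3492/(-1170) = 1162/1091 - 3492*(-1/1170) = 1162/1091 + 194/65 = 287184/70915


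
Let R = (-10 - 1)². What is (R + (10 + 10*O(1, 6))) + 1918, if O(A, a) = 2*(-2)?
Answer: 2009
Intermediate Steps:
R = 121 (R = (-11)² = 121)
O(A, a) = -4
(R + (10 + 10*O(1, 6))) + 1918 = (121 + (10 + 10*(-4))) + 1918 = (121 + (10 - 40)) + 1918 = (121 - 30) + 1918 = 91 + 1918 = 2009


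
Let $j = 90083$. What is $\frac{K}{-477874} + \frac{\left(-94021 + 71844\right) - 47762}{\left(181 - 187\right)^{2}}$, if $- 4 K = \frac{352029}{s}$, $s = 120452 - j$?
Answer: $- \frac{37592356161699}{19350074008} \approx -1942.8$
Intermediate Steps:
$s = 30369$ ($s = 120452 - 90083 = 30369$)
$K = - \frac{117343}{40492}$ ($K = - \frac{352029 \cdot \frac{1}{30369}}{4} = \left(- \frac{1}{4}\right) \frac{117343}{10123} = - \frac{117343}{40492} \approx -2.8979$)
$\frac{K}{-477874} + \frac{\left(-94021 + 71844\right) - 47762}{\left(181 - 187\right)^{2}} = - \frac{117343}{40492 \left(-477874\right)} + \frac{\left(-94021 + 71844\right) - 47762}{\left(181 - 187\right)^{2}} = \left(- \frac{117343}{40492}\right) \left(- \frac{1}{477874}\right) + \frac{-22177 - 47762}{\left(-6\right)^{2}} = \frac{117343}{19350074008} - \frac{69939}{36} = \frac{117343}{19350074008} - \frac{7771}{4} = - \frac{37592356161699}{19350074008}$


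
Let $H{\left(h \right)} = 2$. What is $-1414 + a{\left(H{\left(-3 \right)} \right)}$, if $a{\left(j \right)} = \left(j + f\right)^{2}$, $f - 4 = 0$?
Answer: $-1378$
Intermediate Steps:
$f = 4$ ($f = 4 + 0 = 4$)
$a{\left(j \right)} = \left(4 + j\right)^{2}$ ($a{\left(j \right)} = \left(j + 4\right)^{2} = \left(4 + j\right)^{2}$)
$-1414 + a{\left(H{\left(-3 \right)} \right)} = -1414 + \left(4 + 2\right)^{2} = -1414 + 6^{2} = -1414 + 36 = -1378$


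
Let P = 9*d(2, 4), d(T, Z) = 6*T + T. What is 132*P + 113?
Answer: 16745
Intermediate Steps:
d(T, Z) = 7*T
P = 126 (P = 9*(7*2) = 9*14 = 126)
132*P + 113 = 132*126 + 113 = 16632 + 113 = 16745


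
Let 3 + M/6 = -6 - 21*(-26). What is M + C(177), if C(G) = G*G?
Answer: 34551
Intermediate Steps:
C(G) = G**2
M = 3222 (M = -18 + 6*(-6 - 21*(-26)) = -18 + 6*(-6 + 546) = -18 + 6*540 = -18 + 3240 = 3222)
M + C(177) = 3222 + 177**2 = 3222 + 31329 = 34551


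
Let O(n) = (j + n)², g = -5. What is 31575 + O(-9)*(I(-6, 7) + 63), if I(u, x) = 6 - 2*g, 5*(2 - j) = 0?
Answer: 35446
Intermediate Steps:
j = 2 (j = 2 - ⅕*0 = 2 + 0 = 2)
I(u, x) = 16 (I(u, x) = 6 - 2*(-5) = 6 + 10 = 16)
O(n) = (2 + n)²
31575 + O(-9)*(I(-6, 7) + 63) = 31575 + (2 - 9)²*(16 + 63) = 31575 + (-7)²*79 = 31575 + 49*79 = 31575 + 3871 = 35446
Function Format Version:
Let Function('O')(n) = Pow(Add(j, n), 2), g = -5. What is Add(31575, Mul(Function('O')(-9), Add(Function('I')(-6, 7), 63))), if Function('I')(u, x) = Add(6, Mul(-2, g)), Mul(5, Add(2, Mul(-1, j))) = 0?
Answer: 35446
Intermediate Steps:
j = 2 (j = Add(2, Mul(Rational(-1, 5), 0)) = Add(2, 0) = 2)
Function('I')(u, x) = 16 (Function('I')(u, x) = Add(6, Mul(-2, -5)) = Add(6, 10) = 16)
Function('O')(n) = Pow(Add(2, n), 2)
Add(31575, Mul(Function('O')(-9), Add(Function('I')(-6, 7), 63))) = Add(31575, Mul(Pow(Add(2, -9), 2), Add(16, 63))) = Add(31575, Mul(Pow(-7, 2), 79)) = Add(31575, Mul(49, 79)) = Add(31575, 3871) = 35446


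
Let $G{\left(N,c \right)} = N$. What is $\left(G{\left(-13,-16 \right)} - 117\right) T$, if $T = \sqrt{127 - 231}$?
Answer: $- 260 i \sqrt{26} \approx - 1325.7 i$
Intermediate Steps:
$T = 2 i \sqrt{26}$ ($T = \sqrt{-104} = 2 i \sqrt{26} \approx 10.198 i$)
$\left(G{\left(-13,-16 \right)} - 117\right) T = \left(-13 - 117\right) 2 i \sqrt{26} = - 130 \cdot 2 i \sqrt{26} = - 260 i \sqrt{26}$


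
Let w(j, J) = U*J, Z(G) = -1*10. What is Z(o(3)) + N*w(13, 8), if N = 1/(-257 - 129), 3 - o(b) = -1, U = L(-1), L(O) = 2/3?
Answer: -5798/579 ≈ -10.014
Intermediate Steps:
L(O) = ⅔ (L(O) = 2*(⅓) = ⅔)
U = ⅔ ≈ 0.66667
o(b) = 4 (o(b) = 3 - 1*(-1) = 3 + 1 = 4)
N = -1/386 (N = 1/(-386) = -1/386 ≈ -0.0025907)
Z(G) = -10
w(j, J) = 2*J/3
Z(o(3)) + N*w(13, 8) = -10 - 8/579 = -5798/579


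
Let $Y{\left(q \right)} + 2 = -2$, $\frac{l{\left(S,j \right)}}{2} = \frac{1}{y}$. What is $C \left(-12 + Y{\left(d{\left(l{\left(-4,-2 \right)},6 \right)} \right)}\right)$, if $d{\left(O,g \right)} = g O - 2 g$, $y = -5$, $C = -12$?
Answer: $192$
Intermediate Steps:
$l{\left(S,j \right)} = - \frac{2}{5}$ ($l{\left(S,j \right)} = \frac{2}{-5} = 2 \left(- \frac{1}{5}\right) = - \frac{2}{5}$)
$d{\left(O,g \right)} = - 2 g + O g$ ($d{\left(O,g \right)} = O g - 2 g = - 2 g + O g$)
$Y{\left(q \right)} = -4$ ($Y{\left(q \right)} = -2 - 2 = -4$)
$C \left(-12 + Y{\left(d{\left(l{\left(-4,-2 \right)},6 \right)} \right)}\right) = - 12 \left(-12 - 4\right) = \left(-12\right) \left(-16\right) = 192$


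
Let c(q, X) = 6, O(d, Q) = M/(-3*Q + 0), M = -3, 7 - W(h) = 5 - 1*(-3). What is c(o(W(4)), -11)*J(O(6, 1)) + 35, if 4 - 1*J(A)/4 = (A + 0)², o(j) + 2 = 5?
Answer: 107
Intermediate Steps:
W(h) = -1 (W(h) = 7 - (5 - 1*(-3)) = 7 - (5 + 3) = 7 - 1*8 = 7 - 8 = -1)
O(d, Q) = 1/Q (O(d, Q) = -3/(-3*Q + 0) = -3*(-1/(3*Q)) = -(-1)/Q = 1/Q)
o(j) = 3 (o(j) = -2 + 5 = 3)
J(A) = 16 - 4*A² (J(A) = 16 - 4*(A + 0)² = 16 - 4*A²)
c(o(W(4)), -11)*J(O(6, 1)) + 35 = 6*(16 - 4*(1/1)²) + 35 = 6*(16 - 4*1²) + 35 = 6*(16 - 4*1) + 35 = 6*(16 - 4) + 35 = 6*12 + 35 = 72 + 35 = 107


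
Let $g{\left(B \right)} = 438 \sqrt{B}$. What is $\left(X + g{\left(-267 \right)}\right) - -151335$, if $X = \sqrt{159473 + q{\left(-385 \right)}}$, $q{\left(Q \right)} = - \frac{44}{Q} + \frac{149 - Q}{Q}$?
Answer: $151335 + \frac{\sqrt{19296079}}{11} + 438 i \sqrt{267} \approx 1.5173 \cdot 10^{5} + 7157.0 i$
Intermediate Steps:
$q{\left(Q \right)} = - \frac{44}{Q} + \frac{149 - Q}{Q}$
$X = \frac{\sqrt{19296079}}{11}$ ($X = \sqrt{159473 + \frac{105 - -385}{-385}} = \sqrt{159473 - \frac{105 + 385}{385}} = \sqrt{159473 - \frac{14}{11}} = \sqrt{\frac{1754189}{11}} = \frac{\sqrt{19296079}}{11} \approx 399.34$)
$\left(X + g{\left(-267 \right)}\right) - -151335 = \left(\frac{\sqrt{19296079}}{11} + 438 \sqrt{-267}\right) - -151335 = \left(\frac{\sqrt{19296079}}{11} + 438 i \sqrt{267}\right) + 151335 = 151335 + \frac{\sqrt{19296079}}{11} + 438 i \sqrt{267}$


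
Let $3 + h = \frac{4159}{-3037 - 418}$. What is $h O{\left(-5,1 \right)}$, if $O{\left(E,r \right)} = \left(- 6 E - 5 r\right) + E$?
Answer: $- \frac{58096}{691} \approx -84.075$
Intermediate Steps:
$O{\left(E,r \right)} = - 5 E - 5 r$
$h = - \frac{14524}{3455}$ ($h = -3 + \frac{4159}{-3037 - 418} = -3 + \frac{4159}{-3455} = -3 + 4159 \left(- \frac{1}{3455}\right) = -3 - \frac{4159}{3455} = - \frac{14524}{3455} \approx -4.2038$)
$h O{\left(-5,1 \right)} = - \frac{14524 \left(\left(-5\right) \left(-5\right) - 5\right)}{3455} = - \frac{14524 \left(25 - 5\right)}{3455} = \left(- \frac{14524}{3455}\right) 20 = - \frac{58096}{691}$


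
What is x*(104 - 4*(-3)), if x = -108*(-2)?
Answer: 25056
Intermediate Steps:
x = 216
x*(104 - 4*(-3)) = 216*(104 - 4*(-3)) = 216*(104 + 12) = 216*116 = 25056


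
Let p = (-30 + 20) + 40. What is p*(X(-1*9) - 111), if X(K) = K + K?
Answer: -3870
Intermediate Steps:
X(K) = 2*K
p = 30 (p = -10 + 40 = 30)
p*(X(-1*9) - 111) = 30*(2*(-1*9) - 111) = 30*(2*(-9) - 111) = 30*(-18 - 111) = 30*(-129) = -3870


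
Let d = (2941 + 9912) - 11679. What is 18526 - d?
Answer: 17352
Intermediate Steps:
d = 1174 (d = 12853 - 11679 = 1174)
18526 - d = 18526 - 1*1174 = 18526 - 1174 = 17352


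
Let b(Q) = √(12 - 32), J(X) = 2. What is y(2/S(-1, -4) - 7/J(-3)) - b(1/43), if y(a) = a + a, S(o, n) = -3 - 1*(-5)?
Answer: -5 - 2*I*√5 ≈ -5.0 - 4.4721*I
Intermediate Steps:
S(o, n) = 2 (S(o, n) = -3 + 5 = 2)
y(a) = 2*a
b(Q) = 2*I*√5 (b(Q) = √(-20) = 2*I*√5)
y(2/S(-1, -4) - 7/J(-3)) - b(1/43) = 2*(2/2 - 7/2) - 2*I*√5 = 2*(2*(½) - 7*½) - 2*I*√5 = 2*(1 - 7/2) - 2*I*√5 = 2*(-5/2) - 2*I*√5 = -5 - 2*I*√5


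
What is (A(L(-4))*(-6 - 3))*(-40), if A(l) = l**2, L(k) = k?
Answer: 5760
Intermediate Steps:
(A(L(-4))*(-6 - 3))*(-40) = ((-4)**2*(-6 - 3))*(-40) = (16*(-9))*(-40) = -144*(-40) = 5760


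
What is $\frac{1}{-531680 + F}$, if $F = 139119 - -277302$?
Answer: $- \frac{1}{115259} \approx -8.6761 \cdot 10^{-6}$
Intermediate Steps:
$F = 416421$ ($F = 139119 + 277302 = 416421$)
$\frac{1}{-531680 + F} = \frac{1}{-531680 + 416421} = \frac{1}{-115259} = - \frac{1}{115259}$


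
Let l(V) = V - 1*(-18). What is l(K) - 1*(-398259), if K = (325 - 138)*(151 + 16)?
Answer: 429506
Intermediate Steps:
K = 31229 (K = 187*167 = 31229)
l(V) = 18 + V (l(V) = V + 18 = 18 + V)
l(K) - 1*(-398259) = (18 + 31229) - 1*(-398259) = 31247 + 398259 = 429506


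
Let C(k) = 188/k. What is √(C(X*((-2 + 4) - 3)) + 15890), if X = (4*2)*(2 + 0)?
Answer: 3*√7057/2 ≈ 126.01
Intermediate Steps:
X = 16 (X = 8*2 = 16)
√(C(X*((-2 + 4) - 3)) + 15890) = √(188/((16*((-2 + 4) - 3))) + 15890) = √(188/((16*(2 - 3))) + 15890) = √(188/((16*(-1))) + 15890) = √(188/(-16) + 15890) = √(188*(-1/16) + 15890) = √(-47/4 + 15890) = √(63513/4) = 3*√7057/2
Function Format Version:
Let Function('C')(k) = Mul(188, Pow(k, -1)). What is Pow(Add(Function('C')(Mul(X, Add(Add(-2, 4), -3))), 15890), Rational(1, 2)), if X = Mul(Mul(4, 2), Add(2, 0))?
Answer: Mul(Rational(3, 2), Pow(7057, Rational(1, 2))) ≈ 126.01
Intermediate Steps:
X = 16 (X = Mul(8, 2) = 16)
Pow(Add(Function('C')(Mul(X, Add(Add(-2, 4), -3))), 15890), Rational(1, 2)) = Pow(Add(Mul(188, Pow(Mul(16, Add(Add(-2, 4), -3)), -1)), 15890), Rational(1, 2)) = Pow(Add(Mul(188, Pow(Mul(16, Add(2, -3)), -1)), 15890), Rational(1, 2)) = Pow(Add(Mul(188, Pow(Mul(16, -1), -1)), 15890), Rational(1, 2)) = Pow(Add(Mul(188, Pow(-16, -1)), 15890), Rational(1, 2)) = Pow(Add(Mul(188, Rational(-1, 16)), 15890), Rational(1, 2)) = Pow(Add(Rational(-47, 4), 15890), Rational(1, 2)) = Pow(Rational(63513, 4), Rational(1, 2)) = Mul(Rational(3, 2), Pow(7057, Rational(1, 2)))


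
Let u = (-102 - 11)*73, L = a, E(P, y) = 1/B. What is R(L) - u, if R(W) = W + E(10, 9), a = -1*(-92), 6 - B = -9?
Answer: 125116/15 ≈ 8341.1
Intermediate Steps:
B = 15 (B = 6 - 1*(-9) = 6 + 9 = 15)
a = 92
E(P, y) = 1/15
L = 92
u = -8249 (u = -113*73 = -8249)
R(W) = 1/15 + W (R(W) = W + 1/15 = 1/15 + W)
R(L) - u = (1/15 + 92) - 1*(-8249) = 1381/15 + 8249 = 125116/15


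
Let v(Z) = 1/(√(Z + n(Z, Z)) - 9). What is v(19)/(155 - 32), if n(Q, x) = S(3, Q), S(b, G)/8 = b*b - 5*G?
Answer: -1/10250 - I*√669/92250 ≈ -9.7561e-5 - 0.00028038*I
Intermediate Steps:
S(b, G) = -40*G + 8*b² (S(b, G) = 8*(b*b - 5*G) = 8*(b² - 5*G) = -40*G + 8*b²)
n(Q, x) = 72 - 40*Q (n(Q, x) = -40*Q + 8*3² = -40*Q + 8*9 = -40*Q + 72 = 72 - 40*Q)
v(Z) = 1/(-9 + √(72 - 39*Z)) (v(Z) = 1/(√(Z + (72 - 40*Z)) - 9) = 1/(√(72 - 39*Z) - 9) = 1/(-9 + √(72 - 39*Z)))
v(19)/(155 - 32) = 1/((155 - 32)*(-9 + √3*√(24 - 13*19))) = 1/(123*(-9 + √3*√(24 - 247))) = 1/(123*(-9 + √3*√(-223))) = 1/(123*(-9 + √3*(I*√223))) = 1/(123*(-9 + I*√669))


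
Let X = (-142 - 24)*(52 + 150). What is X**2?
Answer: 1124395024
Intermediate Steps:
X = -33532 (X = -166*202 = -33532)
X**2 = (-33532)**2 = 1124395024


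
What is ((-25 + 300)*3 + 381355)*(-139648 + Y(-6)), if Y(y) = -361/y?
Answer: -160043034430/3 ≈ -5.3348e+10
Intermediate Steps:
((-25 + 300)*3 + 381355)*(-139648 + Y(-6)) = ((-25 + 300)*3 + 381355)*(-139648 - 361/(-6)) = (275*3 + 381355)*(-139648 - 361*(-1/6)) = (825 + 381355)*(-139648 + 361/6) = 382180*(-837527/6) = -160043034430/3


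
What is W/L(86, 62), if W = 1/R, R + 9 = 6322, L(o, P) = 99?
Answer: 1/624987 ≈ 1.6000e-6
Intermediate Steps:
R = 6313 (R = -9 + 6322 = 6313)
W = 1/6313 ≈ 0.00015840
W/L(86, 62) = (1/6313)/99 = (1/6313)*(1/99) = 1/624987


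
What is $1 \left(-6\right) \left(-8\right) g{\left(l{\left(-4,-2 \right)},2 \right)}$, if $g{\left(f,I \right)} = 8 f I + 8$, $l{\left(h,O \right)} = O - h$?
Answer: $1920$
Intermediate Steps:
$g{\left(f,I \right)} = 8 + 8 I f$ ($g{\left(f,I \right)} = 8 I f + 8 = 8 + 8 I f$)
$1 \left(-6\right) \left(-8\right) g{\left(l{\left(-4,-2 \right)},2 \right)} = 1 \left(-6\right) \left(-8\right) \left(8 + 8 \cdot 2 \left(-2 - -4\right)\right) = \left(-6\right) \left(-8\right) \left(8 + 8 \cdot 2 \left(-2 + 4\right)\right) = 48 \left(8 + 8 \cdot 2 \cdot 2\right) = 48 \left(8 + 32\right) = 48 \cdot 40 = 1920$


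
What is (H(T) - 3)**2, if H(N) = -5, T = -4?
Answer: 64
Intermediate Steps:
(H(T) - 3)**2 = (-5 - 3)**2 = (-8)**2 = 64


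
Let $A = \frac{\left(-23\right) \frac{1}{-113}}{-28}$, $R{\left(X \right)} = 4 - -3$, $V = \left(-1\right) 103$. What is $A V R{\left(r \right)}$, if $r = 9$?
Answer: $\frac{2369}{452} \approx 5.2411$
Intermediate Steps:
$V = -103$
$R{\left(X \right)} = 7$ ($R{\left(X \right)} = 4 + 3 = 7$)
$A = - \frac{23}{3164}$ ($A = \left(-23\right) \left(- \frac{1}{113}\right) \left(- \frac{1}{28}\right) = \frac{23}{113} \left(- \frac{1}{28}\right) = - \frac{23}{3164} \approx -0.0072693$)
$A V R{\left(r \right)} = \left(- \frac{23}{3164}\right) \left(-103\right) 7 = \frac{2369}{3164} \cdot 7 = \frac{2369}{452}$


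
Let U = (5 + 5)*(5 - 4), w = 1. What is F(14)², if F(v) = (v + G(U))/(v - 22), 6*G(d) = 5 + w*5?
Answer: 2209/576 ≈ 3.8351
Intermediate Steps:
U = 10 (U = 10*1 = 10)
G(d) = 5/3 (G(d) = (5 + 1*5)/6 = (5 + 5)/6 = (⅙)*10 = 5/3)
F(v) = (5/3 + v)/(-22 + v) (F(v) = (v + 5/3)/(v - 22) = (5/3 + v)/(-22 + v))
F(14)² = ((5/3 + 14)/(-22 + 14))² = ((47/3)/(-8))² = (-⅛*47/3)² = (-47/24)² = 2209/576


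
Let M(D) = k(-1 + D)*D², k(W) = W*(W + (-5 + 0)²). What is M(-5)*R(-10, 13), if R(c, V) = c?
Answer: 28500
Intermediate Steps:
k(W) = W*(25 + W) (k(W) = W*(W + (-5)²) = W*(W + 25) = W*(25 + W))
M(D) = D²*(-1 + D)*(24 + D) (M(D) = ((-1 + D)*(25 + (-1 + D)))*D² = ((-1 + D)*(24 + D))*D² = D²*(-1 + D)*(24 + D))
M(-5)*R(-10, 13) = ((-5)²*(-1 - 5)*(24 - 5))*(-10) = (25*(-6)*19)*(-10) = -2850*(-10) = 28500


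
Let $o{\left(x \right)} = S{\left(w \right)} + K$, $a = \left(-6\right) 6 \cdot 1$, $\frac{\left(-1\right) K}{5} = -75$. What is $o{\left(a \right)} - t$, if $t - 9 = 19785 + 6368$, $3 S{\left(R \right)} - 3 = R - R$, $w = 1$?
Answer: $-25786$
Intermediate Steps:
$K = 375$ ($K = \left(-5\right) \left(-75\right) = 375$)
$S{\left(R \right)} = 1$ ($S{\left(R \right)} = 1 + \frac{R - R}{3} = 1 + \frac{1}{3} \cdot 0 = 1 + 0 = 1$)
$a = -36$ ($a = \left(-36\right) 1 = -36$)
$o{\left(x \right)} = 376$ ($o{\left(x \right)} = 1 + 375 = 376$)
$t = 26162$ ($t = 9 + \left(19785 + 6368\right) = 9 + 26153 = 26162$)
$o{\left(a \right)} - t = 376 - 26162 = -25786$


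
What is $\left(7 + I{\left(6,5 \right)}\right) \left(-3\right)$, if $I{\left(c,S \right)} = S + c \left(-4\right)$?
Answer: $36$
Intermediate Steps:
$I{\left(c,S \right)} = S - 4 c$
$\left(7 + I{\left(6,5 \right)}\right) \left(-3\right) = \left(7 + \left(5 - 24\right)\right) \left(-3\right) = \left(7 - 19\right) \left(-3\right) = \left(-12\right) \left(-3\right) = 36$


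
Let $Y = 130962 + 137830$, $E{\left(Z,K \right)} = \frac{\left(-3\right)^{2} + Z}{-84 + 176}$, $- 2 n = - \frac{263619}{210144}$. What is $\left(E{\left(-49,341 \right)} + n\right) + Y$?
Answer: $\frac{866104352855}{3222208} \approx 2.6879 \cdot 10^{5}$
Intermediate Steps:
$n = \frac{87873}{140096}$ ($n = - \frac{\left(-263619\right) \frac{1}{210144}}{2} = \left(- \frac{1}{2}\right) \left(- \frac{87873}{70048}\right) = \frac{87873}{140096} \approx 0.62723$)
$E{\left(Z,K \right)} = \frac{9}{92} + \frac{Z}{92}$ ($E{\left(Z,K \right)} = \frac{9 + Z}{92} = \left(9 + Z\right) \frac{1}{92} = \frac{9}{92} + \frac{Z}{92}$)
$Y = 268792$
$\left(E{\left(-49,341 \right)} + n\right) + Y = \left(\left(\frac{9}{92} + \frac{1}{92} \left(-49\right)\right) + \frac{87873}{140096}\right) + 268792 = \left(\left(\frac{9}{92} - \frac{49}{92}\right) + \frac{87873}{140096}\right) + 268792 = \left(- \frac{10}{23} + \frac{87873}{140096}\right) + 268792 = \frac{620119}{3222208} + 268792 = \frac{866104352855}{3222208}$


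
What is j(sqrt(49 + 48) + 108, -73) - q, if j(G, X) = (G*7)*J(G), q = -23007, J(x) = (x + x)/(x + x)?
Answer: 23763 + 7*sqrt(97) ≈ 23832.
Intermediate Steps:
J(x) = 1 (J(x) = (2*x)/((2*x)) = (2*x)*(1/(2*x)) = 1)
j(G, X) = 7*G (j(G, X) = (G*7)*1 = (7*G)*1 = 7*G)
j(sqrt(49 + 48) + 108, -73) - q = 7*(sqrt(49 + 48) + 108) - 1*(-23007) = 7*(sqrt(97) + 108) + 23007 = 7*(108 + sqrt(97)) + 23007 = (756 + 7*sqrt(97)) + 23007 = 23763 + 7*sqrt(97)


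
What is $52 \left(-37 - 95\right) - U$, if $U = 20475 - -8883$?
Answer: $-36222$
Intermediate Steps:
$U = 29358$ ($U = 20475 + 8883 = 29358$)
$52 \left(-37 - 95\right) - U = 52 \left(-37 - 95\right) - 29358 = 52 \left(-132\right) - 29358 = -6864 - 29358 = -36222$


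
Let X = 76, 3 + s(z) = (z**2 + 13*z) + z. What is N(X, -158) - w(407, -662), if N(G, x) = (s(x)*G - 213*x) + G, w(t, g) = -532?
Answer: 1763186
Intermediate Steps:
s(z) = -3 + z**2 + 14*z (s(z) = -3 + ((z**2 + 13*z) + z) = -3 + (z**2 + 14*z) = -3 + z**2 + 14*z)
N(G, x) = G - 213*x + G*(-3 + x**2 + 14*x) (N(G, x) = ((-3 + x**2 + 14*x)*G - 213*x) + G = (G*(-3 + x**2 + 14*x) - 213*x) + G = (-213*x + G*(-3 + x**2 + 14*x)) + G = G - 213*x + G*(-3 + x**2 + 14*x))
N(X, -158) - w(407, -662) = (76 - 213*(-158) + 76*(-3 + (-158)**2 + 14*(-158))) - 1*(-532) = (76 + 33654 + 76*(-3 + 24964 - 2212)) + 532 = (76 + 33654 + 76*22749) + 532 = (76 + 33654 + 1728924) + 532 = 1762654 + 532 = 1763186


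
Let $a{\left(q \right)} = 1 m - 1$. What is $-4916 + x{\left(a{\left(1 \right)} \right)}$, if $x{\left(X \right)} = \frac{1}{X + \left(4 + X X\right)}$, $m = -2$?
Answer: $- \frac{49159}{10} \approx -4915.9$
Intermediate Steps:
$a{\left(q \right)} = -3$ ($a{\left(q \right)} = 1 \left(-2\right) - 1 = -2 - 1 = -3$)
$x{\left(X \right)} = \frac{1}{4 + X + X^{2}}$ ($x{\left(X \right)} = \frac{1}{X + \left(4 + X^{2}\right)} = \frac{1}{4 + X + X^{2}}$)
$-4916 + x{\left(a{\left(1 \right)} \right)} = -4916 + \frac{1}{4 - 3 + \left(-3\right)^{2}} = -4916 + \frac{1}{4 - 3 + 9} = -4916 + \frac{1}{10} = - \frac{49159}{10}$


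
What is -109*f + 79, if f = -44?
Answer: 4875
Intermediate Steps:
-109*f + 79 = -109*(-44) + 79 = 4796 + 79 = 4875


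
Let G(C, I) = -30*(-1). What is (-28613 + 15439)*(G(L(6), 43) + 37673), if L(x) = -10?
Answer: -496699322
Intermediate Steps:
G(C, I) = 30
(-28613 + 15439)*(G(L(6), 43) + 37673) = (-28613 + 15439)*(30 + 37673) = -13174*37703 = -496699322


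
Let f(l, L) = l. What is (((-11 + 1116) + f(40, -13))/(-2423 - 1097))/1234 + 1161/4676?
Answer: 251882923/1015552384 ≈ 0.24803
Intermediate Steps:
(((-11 + 1116) + f(40, -13))/(-2423 - 1097))/1234 + 1161/4676 = (((-11 + 1116) + 40)/(-2423 - 1097))/1234 + 1161/4676 = ((1105 + 40)/(-3520))*(1/1234) + 1161*(1/4676) = (1145*(-1/3520))*(1/1234) + 1161/4676 = -229/704*1/1234 + 1161/4676 = -229/868736 + 1161/4676 = 251882923/1015552384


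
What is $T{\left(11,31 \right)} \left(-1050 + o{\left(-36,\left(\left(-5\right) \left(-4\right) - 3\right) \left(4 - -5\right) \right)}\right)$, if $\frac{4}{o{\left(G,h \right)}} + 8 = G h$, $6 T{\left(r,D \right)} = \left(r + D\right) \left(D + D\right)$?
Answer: $- \frac{89772962}{197} \approx -4.557 \cdot 10^{5}$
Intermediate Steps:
$T{\left(r,D \right)} = \frac{D \left(D + r\right)}{3}$ ($T{\left(r,D \right)} = \frac{\left(r + D\right) \left(D + D\right)}{6} = \frac{\left(D + r\right) 2 D}{6} = \frac{2 D \left(D + r\right)}{6} = \frac{D \left(D + r\right)}{3}$)
$o{\left(G,h \right)} = \frac{4}{-8 + G h}$
$T{\left(11,31 \right)} \left(-1050 + o{\left(-36,\left(\left(-5\right) \left(-4\right) - 3\right) \left(4 - -5\right) \right)}\right) = \frac{1}{3} \cdot 31 \left(31 + 11\right) \left(-1050 + \frac{4}{-8 - 36 \left(\left(-5\right) \left(-4\right) - 3\right) \left(4 - -5\right)}\right) = \frac{1}{3} \cdot 31 \cdot 42 \left(-1050 + \frac{4}{-8 - 36 \left(20 - 3\right) \left(4 + 5\right)}\right) = 434 \left(-1050 + \frac{4}{-8 - 36 \cdot 17 \cdot 9}\right) = 434 \left(-1050 + \frac{4}{-8 - 5508}\right) = 434 \left(-1050 + \frac{4}{-5516}\right) = 434 \left(-1050 + 4 \left(- \frac{1}{5516}\right)\right) = 434 \left(-1050 - \frac{1}{1379}\right) = 434 \left(- \frac{1447951}{1379}\right) = - \frac{89772962}{197}$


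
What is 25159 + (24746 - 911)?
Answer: 48994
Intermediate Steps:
25159 + (24746 - 911) = 25159 + 23835 = 48994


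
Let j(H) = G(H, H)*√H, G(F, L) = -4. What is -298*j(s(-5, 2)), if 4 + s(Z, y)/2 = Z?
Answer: 3576*I*√2 ≈ 5057.2*I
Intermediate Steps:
s(Z, y) = -8 + 2*Z
j(H) = -4*√H
-298*j(s(-5, 2)) = -(-1192)*√(-8 + 2*(-5)) = -(-1192)*√(-8 - 10) = -(-1192)*√(-18) = -(-1192)*3*I*√2 = -(-3576)*I*√2 = 3576*I*√2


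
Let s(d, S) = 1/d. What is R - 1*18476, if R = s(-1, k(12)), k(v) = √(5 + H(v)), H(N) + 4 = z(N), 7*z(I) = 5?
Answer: -18477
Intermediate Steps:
z(I) = 5/7 (z(I) = (⅐)*5 = 5/7)
H(N) = -23/7 (H(N) = -4 + 5/7 = -23/7)
k(v) = 2*√21/7 (k(v) = √(5 - 23/7) = √(12/7) = 2*√21/7)
R = -1 (R = 1/(-1) = -1)
R - 1*18476 = -1 - 1*18476 = -1 - 18476 = -18477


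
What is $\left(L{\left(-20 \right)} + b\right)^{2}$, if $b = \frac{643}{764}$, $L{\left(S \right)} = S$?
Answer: $\frac{214241769}{583696} \approx 367.04$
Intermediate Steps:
$b = \frac{643}{764}$ ($b = 643 \cdot \frac{1}{764} = \frac{643}{764} \approx 0.84162$)
$\left(L{\left(-20 \right)} + b\right)^{2} = \left(-20 + \frac{643}{764}\right)^{2} = \left(- \frac{14637}{764}\right)^{2} = \frac{214241769}{583696}$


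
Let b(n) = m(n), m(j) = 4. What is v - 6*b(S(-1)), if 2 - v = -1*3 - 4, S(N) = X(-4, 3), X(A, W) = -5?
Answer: -15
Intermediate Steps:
S(N) = -5
v = 9 (v = 2 - (-1*3 - 4) = 2 - (-3 - 4) = 2 - 1*(-7) = 2 + 7 = 9)
b(n) = 4
v - 6*b(S(-1)) = 9 - 6*4 = 9 - 24 = -15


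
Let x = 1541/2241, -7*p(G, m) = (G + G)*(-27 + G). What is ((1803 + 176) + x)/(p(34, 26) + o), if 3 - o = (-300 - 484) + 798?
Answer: -4436480/177039 ≈ -25.059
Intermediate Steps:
p(G, m) = -2*G*(-27 + G)/7 (p(G, m) = -(G + G)*(-27 + G)/7 = -2*G*(-27 + G)/7)
x = 1541/2241 (x = 1541*(1/2241) = 1541/2241 ≈ 0.68764)
o = -11 (o = 3 - ((-300 - 484) + 798) = 3 - (-784 + 798) = 3 - 1*14 = 3 - 14 = -11)
((1803 + 176) + x)/(p(34, 26) + o) = ((1803 + 176) + 1541/2241)/((2/7)*34*(27 - 1*34) - 11) = (1979 + 1541/2241)/((2/7)*34*(27 - 34) - 11) = 4436480/(2241*((2/7)*34*(-7) - 11)) = 4436480/(2241*(-68 - 11)) = (4436480/2241)/(-79) = (4436480/2241)*(-1/79) = -4436480/177039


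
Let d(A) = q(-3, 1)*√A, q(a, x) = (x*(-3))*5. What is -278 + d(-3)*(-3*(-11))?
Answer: -278 - 495*I*√3 ≈ -278.0 - 857.37*I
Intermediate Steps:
q(a, x) = -15*x (q(a, x) = -3*x*5 = -15*x)
d(A) = -15*√A (d(A) = (-15*1)*√A = -15*√A)
-278 + d(-3)*(-3*(-11)) = -278 + (-15*I*√3)*(-3*(-11)) = -278 - 15*I*√3*33 = -278 - 495*I*√3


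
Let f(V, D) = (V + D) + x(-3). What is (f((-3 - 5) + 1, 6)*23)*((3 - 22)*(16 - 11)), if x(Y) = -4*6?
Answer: 54625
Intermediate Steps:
x(Y) = -24
f(V, D) = -24 + D + V (f(V, D) = (V + D) - 24 = (D + V) - 24 = -24 + D + V)
(f((-3 - 5) + 1, 6)*23)*((3 - 22)*(16 - 11)) = ((-24 + 6 + ((-3 - 5) + 1))*23)*((3 - 22)*(16 - 11)) = ((-24 + 6 + (-8 + 1))*23)*(-19*5) = ((-24 + 6 - 7)*23)*(-95) = -25*23*(-95) = -575*(-95) = 54625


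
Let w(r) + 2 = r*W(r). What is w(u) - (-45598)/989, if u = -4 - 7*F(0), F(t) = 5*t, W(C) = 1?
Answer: 39664/989 ≈ 40.105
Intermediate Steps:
u = -4 (u = -4 - 35*0 = -4 - 7*0 = -4 + 0 = -4)
w(r) = -2 + r (w(r) = -2 + r*1 = -2 + r)
w(u) - (-45598)/989 = (-2 - 4) - (-45598)/989 = -6 - (-45598)/989 = -6 - 1*(-45598/989) = -6 + 45598/989 = 39664/989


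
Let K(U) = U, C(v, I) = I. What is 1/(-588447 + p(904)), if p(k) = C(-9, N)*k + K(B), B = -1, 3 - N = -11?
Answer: -1/575792 ≈ -1.7367e-6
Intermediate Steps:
N = 14 (N = 3 - 1*(-11) = 3 + 11 = 14)
p(k) = -1 + 14*k (p(k) = 14*k - 1 = -1 + 14*k)
1/(-588447 + p(904)) = 1/(-588447 + (-1 + 14*904)) = 1/(-588447 + (-1 + 12656)) = 1/(-588447 + 12655) = 1/(-575792) = -1/575792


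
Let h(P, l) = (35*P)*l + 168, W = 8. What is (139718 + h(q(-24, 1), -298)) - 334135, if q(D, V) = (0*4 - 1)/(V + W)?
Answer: -1737811/9 ≈ -1.9309e+5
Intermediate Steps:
q(D, V) = -1/(8 + V) (q(D, V) = (0*4 - 1)/(V + 8) = (0 - 1)/(8 + V) = -1/(8 + V))
h(P, l) = 168 + 35*P*l (h(P, l) = 35*P*l + 168 = 168 + 35*P*l)
(139718 + h(q(-24, 1), -298)) - 334135 = (139718 + (168 + 35*(-1/(8 + 1))*(-298))) - 334135 = (139718 + (168 + 35*(-1/9)*(-298))) - 334135 = (139718 + (168 + 35*(-1*⅑)*(-298))) - 334135 = (139718 + (168 + 35*(-⅑)*(-298))) - 334135 = (139718 + (168 + 10430/9)) - 334135 = (139718 + 11942/9) - 334135 = 1269404/9 - 334135 = -1737811/9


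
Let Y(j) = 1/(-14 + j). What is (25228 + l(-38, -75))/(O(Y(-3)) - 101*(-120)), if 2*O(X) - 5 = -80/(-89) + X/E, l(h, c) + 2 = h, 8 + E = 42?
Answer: 2591442192/1247257441 ≈ 2.0777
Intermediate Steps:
E = 34 (E = -8 + 42 = 34)
l(h, c) = -2 + h
O(X) = 525/178 + X/68 (O(X) = 5/2 + (-80/(-89) + X/34)/2 = 5/2 + (-80*(-1/89) + X*(1/34))/2 = 5/2 + (80/89 + X/34)/2 = 5/2 + (40/89 + X/68) = 525/178 + X/68)
(25228 + l(-38, -75))/(O(Y(-3)) - 101*(-120)) = (25228 + (-2 - 38))/((525/178 + 1/(68*(-14 - 3))) - 101*(-120)) = (25228 - 40)/((525/178 + (1/68)/(-17)) + 12120) = 25188/((525/178 + (1/68)*(-1/17)) + 12120) = 25188/((525/178 - 1/1156) + 12120) = 25188/(303361/102884 + 12120) = 25188/(1247257441/102884) = 25188*(102884/1247257441) = 2591442192/1247257441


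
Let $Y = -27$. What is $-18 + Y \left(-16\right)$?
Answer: $414$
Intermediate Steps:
$-18 + Y \left(-16\right) = -18 - -432 = -18 + 432 = 414$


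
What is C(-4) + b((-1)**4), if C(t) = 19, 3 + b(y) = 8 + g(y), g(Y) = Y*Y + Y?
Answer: 26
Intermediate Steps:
g(Y) = Y + Y**2 (g(Y) = Y**2 + Y = Y + Y**2)
b(y) = 5 + y*(1 + y) (b(y) = -3 + (8 + y*(1 + y)) = 5 + y*(1 + y))
C(-4) + b((-1)**4) = 19 + (5 + (-1)**4*(1 + (-1)**4)) = 19 + (5 + 1*(1 + 1)) = 19 + (5 + 1*2) = 19 + (5 + 2) = 19 + 7 = 26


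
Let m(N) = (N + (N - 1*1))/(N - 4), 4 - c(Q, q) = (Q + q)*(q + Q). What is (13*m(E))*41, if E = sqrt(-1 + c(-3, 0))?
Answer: 4264/11 - 3731*I*sqrt(6)/22 ≈ 387.64 - 415.41*I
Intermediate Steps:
c(Q, q) = 4 - (Q + q)**2 (c(Q, q) = 4 - (Q + q)*(q + Q) = 4 - (Q + q)*(Q + q) = 4 - (Q + q)**2)
E = I*sqrt(6) (E = sqrt(-1 + (4 - (-3 + 0)**2)) = sqrt(-1 + (4 - 1*(-3)**2)) = sqrt(-1 + (4 - 1*9)) = sqrt(-1 + (4 - 9)) = sqrt(-1 - 5) = sqrt(-6) = I*sqrt(6) ≈ 2.4495*I)
m(N) = (-1 + 2*N)/(-4 + N) (m(N) = (N + (N - 1))/(-4 + N) = (N + (-1 + N))/(-4 + N) = (-1 + 2*N)/(-4 + N))
(13*m(E))*41 = (13*((-1 + 2*(I*sqrt(6)))/(-4 + I*sqrt(6))))*41 = (13*((-1 + 2*I*sqrt(6))/(-4 + I*sqrt(6))))*41 = (13*(-1 + 2*I*sqrt(6))/(-4 + I*sqrt(6)))*41 = 533*(-1 + 2*I*sqrt(6))/(-4 + I*sqrt(6))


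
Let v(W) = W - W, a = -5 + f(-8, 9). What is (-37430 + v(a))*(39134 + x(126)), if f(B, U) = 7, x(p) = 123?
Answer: -1469389510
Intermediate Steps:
a = 2 (a = -5 + 7 = 2)
v(W) = 0
(-37430 + v(a))*(39134 + x(126)) = (-37430 + 0)*(39134 + 123) = -37430*39257 = -1469389510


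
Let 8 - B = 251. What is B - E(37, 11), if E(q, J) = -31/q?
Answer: -8960/37 ≈ -242.16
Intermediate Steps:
B = -243 (B = 8 - 1*251 = 8 - 251 = -243)
B - E(37, 11) = -243 - (-31)/37 = -243 - 1*(-31/37) = -243 + 31/37 = -8960/37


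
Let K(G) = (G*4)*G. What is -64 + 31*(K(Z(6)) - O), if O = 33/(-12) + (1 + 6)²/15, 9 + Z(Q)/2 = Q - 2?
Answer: 739199/60 ≈ 12320.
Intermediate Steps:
Z(Q) = -22 + 2*Q (Z(Q) = -18 + 2*(Q - 2) = -18 + 2*(-2 + Q) = -18 + (-4 + 2*Q) = -22 + 2*Q)
K(G) = 4*G² (K(G) = (4*G)*G = 4*G²)
O = 31/60 (O = 33*(-1/12) + 7²*(1/15) = -11/4 + 49*(1/15) = -11/4 + 49/15 = 31/60 ≈ 0.51667)
-64 + 31*(K(Z(6)) - O) = -64 + 31*(4*(-22 + 2*6)² - 1*31/60) = -64 + 31*(4*(-22 + 12)² - 31/60) = -64 + 31*(4*(-10)² - 31/60) = -64 + 31*(4*100 - 31/60) = -64 + 31*(400 - 31/60) = -64 + 31*(23969/60) = -64 + 743039/60 = 739199/60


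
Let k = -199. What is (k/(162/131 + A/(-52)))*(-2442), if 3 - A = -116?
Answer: -3310345896/7165 ≈ -4.6202e+5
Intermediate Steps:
A = 119 (A = 3 - 1*(-116) = 3 + 116 = 119)
(k/(162/131 + A/(-52)))*(-2442) = -199/(162/131 + 119/(-52))*(-2442) = -199/(162*(1/131) + 119*(-1/52))*(-2442) = -199/(162/131 - 119/52)*(-2442) = -199/(-7165/6812)*(-2442) = -199*(-6812/7165)*(-2442) = (1355588/7165)*(-2442) = -3310345896/7165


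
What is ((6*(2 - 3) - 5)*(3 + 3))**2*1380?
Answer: 6011280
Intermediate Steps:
((6*(2 - 3) - 5)*(3 + 3))**2*1380 = ((6*(-1) - 5)*6)**2*1380 = ((-6 - 5)*6)**2*1380 = (-11*6)**2*1380 = (-66)**2*1380 = 4356*1380 = 6011280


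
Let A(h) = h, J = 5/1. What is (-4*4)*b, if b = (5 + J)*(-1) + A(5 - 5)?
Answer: 160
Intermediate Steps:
J = 5 (J = 5*1 = 5)
b = -10 (b = (5 + 5)*(-1) + (5 - 5) = 10*(-1) + 0 = -10 + 0 = -10)
(-4*4)*b = -4*4*(-10) = -16*(-10) = 160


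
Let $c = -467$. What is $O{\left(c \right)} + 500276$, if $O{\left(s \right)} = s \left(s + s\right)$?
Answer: $936454$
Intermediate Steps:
$O{\left(s \right)} = 2 s^{2}$ ($O{\left(s \right)} = s 2 s = 2 s^{2}$)
$O{\left(c \right)} + 500276 = 2 \left(-467\right)^{2} + 500276 = 2 \cdot 218089 + 500276 = 436178 + 500276 = 936454$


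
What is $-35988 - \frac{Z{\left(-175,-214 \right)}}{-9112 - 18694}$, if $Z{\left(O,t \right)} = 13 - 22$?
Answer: $- \frac{1000682337}{27806} \approx -35988.0$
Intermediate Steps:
$Z{\left(O,t \right)} = -9$ ($Z{\left(O,t \right)} = 13 - 22 = -9$)
$-35988 - \frac{Z{\left(-175,-214 \right)}}{-9112 - 18694} = -35988 - - \frac{9}{-9112 - 18694} = -35988 - - \frac{9}{-27806} = -35988 - \left(-9\right) \left(- \frac{1}{27806}\right) = -35988 - \frac{9}{27806} = - \frac{1000682337}{27806}$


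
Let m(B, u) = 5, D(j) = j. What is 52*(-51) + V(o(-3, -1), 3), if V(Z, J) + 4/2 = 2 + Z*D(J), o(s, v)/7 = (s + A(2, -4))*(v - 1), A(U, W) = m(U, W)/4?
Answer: -5157/2 ≈ -2578.5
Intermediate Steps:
A(U, W) = 5/4
o(s, v) = 7*(-1 + v)*(5/4 + s) (o(s, v) = 7*((s + 5/4)*(v - 1)) = 7*((5/4 + s)*(-1 + v)) = 7*((-1 + v)*(5/4 + s)) = 7*(-1 + v)*(5/4 + s))
V(Z, J) = J*Z (V(Z, J) = -2 + (2 + Z*J) = -2 + (2 + J*Z) = J*Z)
52*(-51) + V(o(-3, -1), 3) = 52*(-51) + 3*(-35/4 - 7*(-3) + (35/4)*(-1) + 7*(-3)*(-1)) = -2652 + 3*(-35/4 + 21 - 35/4 + 21) = -2652 + 3*(49/2) = -2652 + 147/2 = -5157/2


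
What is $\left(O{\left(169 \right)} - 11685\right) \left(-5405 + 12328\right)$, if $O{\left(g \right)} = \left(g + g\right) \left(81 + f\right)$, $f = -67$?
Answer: $-48135619$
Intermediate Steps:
$O{\left(g \right)} = 28 g$ ($O{\left(g \right)} = \left(g + g\right) \left(81 - 67\right) = 2 g 14 = 28 g$)
$\left(O{\left(169 \right)} - 11685\right) \left(-5405 + 12328\right) = \left(28 \cdot 169 - 11685\right) \left(-5405 + 12328\right) = \left(4732 - 11685\right) 6923 = \left(-6953\right) 6923 = -48135619$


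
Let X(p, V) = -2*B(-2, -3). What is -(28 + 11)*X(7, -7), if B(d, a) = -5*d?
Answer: 780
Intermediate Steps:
X(p, V) = -20 (X(p, V) = -(-10)*(-2) = -2*10 = -20)
-(28 + 11)*X(7, -7) = -(28 + 11)*(-20) = -39*(-20) = -1*(-780) = 780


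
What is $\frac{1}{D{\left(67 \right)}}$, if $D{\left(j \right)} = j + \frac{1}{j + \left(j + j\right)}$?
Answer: $\frac{201}{13468} \approx 0.014924$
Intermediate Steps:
$D{\left(j \right)} = j + \frac{1}{3 j}$ ($D{\left(j \right)} = j + \frac{1}{j + 2 j} = j + \frac{1}{3 j}$)
$\frac{1}{D{\left(67 \right)}} = \frac{1}{67 + \frac{1}{3 \cdot 67}} = \frac{1}{67 + \frac{1}{3} \cdot \frac{1}{67}} = \frac{1}{67 + \frac{1}{201}} = \frac{1}{\frac{13468}{201}} = \frac{201}{13468}$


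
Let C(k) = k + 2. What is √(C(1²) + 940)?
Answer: √943 ≈ 30.708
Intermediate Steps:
C(k) = 2 + k
√(C(1²) + 940) = √((2 + 1²) + 940) = √((2 + 1) + 940) = √(3 + 940) = √943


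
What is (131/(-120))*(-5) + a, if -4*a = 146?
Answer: -745/24 ≈ -31.042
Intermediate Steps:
a = -73/2 (a = -¼*146 = -73/2 ≈ -36.500)
(131/(-120))*(-5) + a = (131/(-120))*(-5) - 73/2 = (131*(-1/120))*(-5) - 73/2 = -131/120*(-5) - 73/2 = 131/24 - 73/2 = -745/24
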